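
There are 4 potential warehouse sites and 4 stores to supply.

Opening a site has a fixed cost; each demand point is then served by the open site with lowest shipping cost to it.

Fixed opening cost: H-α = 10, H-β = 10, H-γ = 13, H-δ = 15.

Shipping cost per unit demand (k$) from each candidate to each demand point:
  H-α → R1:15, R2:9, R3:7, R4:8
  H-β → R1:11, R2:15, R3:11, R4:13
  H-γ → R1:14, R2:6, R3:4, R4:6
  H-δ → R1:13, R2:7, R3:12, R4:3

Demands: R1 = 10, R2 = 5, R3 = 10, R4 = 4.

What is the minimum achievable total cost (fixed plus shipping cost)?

227

Open {H-β, H-γ}: assign each demand point to its cheapest open site.
  R1→H-β 10×11=110, R2→H-γ 5×6=30, R3→H-γ 10×4=40, R4→H-γ 4×6=24
  shipping cost 204, fixed 23 → total 227.
Compare {H-β, H-γ, H-δ}: shipping cost 192 + fixed 38 = 230.
Compare {H-α, H-β, H-γ}: shipping cost 204 + fixed 33 = 237.
Compare {H-γ, H-δ}: shipping cost 212 + fixed 28 = 240.
All other subsets cost ≥ 230. Minimum total cost: 227.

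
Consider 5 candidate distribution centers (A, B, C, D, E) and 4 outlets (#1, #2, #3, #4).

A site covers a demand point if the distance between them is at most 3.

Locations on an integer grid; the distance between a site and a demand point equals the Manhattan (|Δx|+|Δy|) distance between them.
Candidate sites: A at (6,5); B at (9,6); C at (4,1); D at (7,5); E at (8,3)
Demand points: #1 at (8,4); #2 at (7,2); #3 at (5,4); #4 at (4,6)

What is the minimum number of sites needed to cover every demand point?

2

Coverage sets (demand points within 3 of each site):
  A: {#1, #3, #4}
  B: {#1}
  C: {}
  D: {#1, #2, #3}
  E: {#1, #2}
No single site covers all 4 demand points.
But {A, D} covers everything, so the minimum is 2.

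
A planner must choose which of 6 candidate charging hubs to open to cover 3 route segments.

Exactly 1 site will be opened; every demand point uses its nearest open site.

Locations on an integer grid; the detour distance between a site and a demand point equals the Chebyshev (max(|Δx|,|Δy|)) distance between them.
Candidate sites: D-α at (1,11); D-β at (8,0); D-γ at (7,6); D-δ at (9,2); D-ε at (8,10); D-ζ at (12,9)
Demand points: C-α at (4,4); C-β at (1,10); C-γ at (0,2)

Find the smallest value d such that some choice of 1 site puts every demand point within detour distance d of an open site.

Open {D-γ}.
  Farthest demand point is C-γ at detour distance 7 (to D-γ); all others are ≤ 7.
With {D-ε} the worst case is 8.
With {D-α} the worst case is 9.
No size-1 selection achieves below 7.

7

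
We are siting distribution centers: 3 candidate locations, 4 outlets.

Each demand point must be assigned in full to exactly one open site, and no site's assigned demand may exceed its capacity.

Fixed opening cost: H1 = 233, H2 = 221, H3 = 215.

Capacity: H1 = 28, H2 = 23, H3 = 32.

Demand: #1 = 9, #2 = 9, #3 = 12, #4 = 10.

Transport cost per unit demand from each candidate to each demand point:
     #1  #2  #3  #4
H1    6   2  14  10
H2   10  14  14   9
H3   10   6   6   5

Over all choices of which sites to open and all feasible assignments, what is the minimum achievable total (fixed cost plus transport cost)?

Open {H1, H3}; cheapest assignment that respects the capacities:
  H1 (cap 28, load 18): #1, #2 — cost 9×6 + 9×2 = 72
  H3 (cap 32, load 22): #3, #4 — cost 12×6 + 10×5 = 122
  Shipping 194, fixed 448 → total 642.
  Any other capacity-feasible assignment to {H1, H3} ships for at least 194.
Compare {H2, H3}: its best feasible assignment gives total 702.
Compare {H1, H2}: its best feasible assignment gives total 784.
Every other set of open sites that can feasibly serve all demand totals ≥ 702 even under its best assignment. Minimum: 642.

642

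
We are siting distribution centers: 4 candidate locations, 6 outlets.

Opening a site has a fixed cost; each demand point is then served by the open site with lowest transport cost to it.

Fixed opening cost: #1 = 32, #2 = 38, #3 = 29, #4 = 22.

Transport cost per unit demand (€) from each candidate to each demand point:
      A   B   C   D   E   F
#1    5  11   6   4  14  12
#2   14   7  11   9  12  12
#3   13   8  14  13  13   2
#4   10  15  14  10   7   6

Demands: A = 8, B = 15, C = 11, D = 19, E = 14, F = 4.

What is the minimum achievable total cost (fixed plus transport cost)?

491

Open {#1, #3, #4}: assign each demand point to its cheapest open site.
  A→#1 8×5=40, B→#3 15×8=120, C→#1 11×6=66, D→#1 19×4=76, E→#4 14×7=98, F→#3 4×2=8
  transport cost 408, fixed 83 → total 491.
Compare {#1, #2, #4}: transport cost 409 + fixed 92 = 501.
Compare {#1, #2, #3, #4}: transport cost 393 + fixed 121 = 514.
Compare {#1, #4}: transport cost 469 + fixed 54 = 523.
All other subsets cost ≥ 501. Minimum total cost: 491.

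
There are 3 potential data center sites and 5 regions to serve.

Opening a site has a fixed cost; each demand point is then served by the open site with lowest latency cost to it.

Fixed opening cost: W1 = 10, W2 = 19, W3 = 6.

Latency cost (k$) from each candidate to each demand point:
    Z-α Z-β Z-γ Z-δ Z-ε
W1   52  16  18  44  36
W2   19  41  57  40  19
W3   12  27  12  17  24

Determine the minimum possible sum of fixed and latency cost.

Open {W1, W3}: assign each demand point to its cheapest open site.
  Z-α→W3 12, Z-β→W1 16, Z-γ→W3 12, Z-δ→W3 17, Z-ε→W3 24
  latency cost 81, fixed 16 → total 97.
Compare {W3}: latency cost 92 + fixed 6 = 98.
Compare {W1, W2, W3}: latency cost 76 + fixed 35 = 111.
Compare {W2, W3}: latency cost 87 + fixed 25 = 112.
All other subsets cost ≥ 98. Minimum total cost: 97.

97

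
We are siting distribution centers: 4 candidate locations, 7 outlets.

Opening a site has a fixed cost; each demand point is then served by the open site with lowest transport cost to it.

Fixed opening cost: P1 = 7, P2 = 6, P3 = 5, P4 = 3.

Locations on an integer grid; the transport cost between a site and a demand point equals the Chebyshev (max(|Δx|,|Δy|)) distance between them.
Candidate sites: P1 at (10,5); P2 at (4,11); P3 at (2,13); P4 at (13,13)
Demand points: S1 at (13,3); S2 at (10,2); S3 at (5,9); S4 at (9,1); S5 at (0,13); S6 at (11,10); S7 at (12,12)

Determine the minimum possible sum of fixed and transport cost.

Open {P1, P3, P4}: assign each demand point to its cheapest open site.
  S1→P1 3, S2→P1 3, S3→P3 4, S4→P1 4, S5→P3 2, S6→P4 3, S7→P4 1
  transport cost 20, fixed 15 → total 35.
Compare {P1, P2, P4}: transport cost 20 + fixed 16 = 36.
Compare {P1, P4}: transport cost 29 + fixed 10 = 39.
Compare {P1, P2, P3, P4}: transport cost 18 + fixed 21 = 39.
All other subsets cost ≥ 36. Minimum total cost: 35.

35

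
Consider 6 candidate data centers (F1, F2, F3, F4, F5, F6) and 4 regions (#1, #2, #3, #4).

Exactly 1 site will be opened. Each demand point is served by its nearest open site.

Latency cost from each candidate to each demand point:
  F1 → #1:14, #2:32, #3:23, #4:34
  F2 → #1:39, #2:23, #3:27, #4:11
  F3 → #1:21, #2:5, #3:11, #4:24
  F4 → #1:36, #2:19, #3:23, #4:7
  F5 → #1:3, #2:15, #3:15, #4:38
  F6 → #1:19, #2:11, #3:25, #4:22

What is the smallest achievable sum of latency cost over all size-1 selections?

61

Open {F3}.
  #1→F3 21, #2→F3 5, #3→F3 11, #4→F3 24  ⇒ total 61.
Compare {F5}: total 71.
Compare {F6}: total 77.
No size-1 selection does better; minimum is 61.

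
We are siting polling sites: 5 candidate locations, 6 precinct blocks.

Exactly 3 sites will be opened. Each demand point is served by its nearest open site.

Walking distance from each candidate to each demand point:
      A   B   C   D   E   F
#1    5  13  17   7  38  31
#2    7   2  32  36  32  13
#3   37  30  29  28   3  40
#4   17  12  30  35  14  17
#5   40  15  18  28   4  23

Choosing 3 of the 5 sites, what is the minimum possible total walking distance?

47

Open {#1, #2, #3}.
  A→#1 5, B→#2 2, C→#1 17, D→#1 7, E→#3 3, F→#2 13  ⇒ total 47.
Compare {#1, #2, #5}: total 48.
Compare {#1, #2, #4}: total 58.
No size-3 selection does better; minimum is 47.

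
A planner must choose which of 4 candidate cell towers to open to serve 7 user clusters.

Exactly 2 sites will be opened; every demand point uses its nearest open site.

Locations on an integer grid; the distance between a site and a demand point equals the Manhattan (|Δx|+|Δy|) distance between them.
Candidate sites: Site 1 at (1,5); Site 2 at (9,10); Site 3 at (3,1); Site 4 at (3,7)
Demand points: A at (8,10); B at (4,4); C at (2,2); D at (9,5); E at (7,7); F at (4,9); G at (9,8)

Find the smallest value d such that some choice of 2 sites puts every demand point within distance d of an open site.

Open {Site 1, Site 2}.
  Farthest demand point is F at distance 6 (to Site 2); all others are ≤ 6.
With {Site 2, Site 3} the worst case is 6.
With {Site 2, Site 4} the worst case is 6.
No size-2 selection achieves below 6.

6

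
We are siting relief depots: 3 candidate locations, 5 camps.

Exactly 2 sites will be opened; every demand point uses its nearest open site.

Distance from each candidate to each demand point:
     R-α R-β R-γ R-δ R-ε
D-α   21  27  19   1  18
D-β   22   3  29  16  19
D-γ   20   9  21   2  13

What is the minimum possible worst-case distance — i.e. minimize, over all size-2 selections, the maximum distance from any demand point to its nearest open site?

Open {D-α, D-γ}.
  Farthest demand point is R-α at distance 20 (to D-γ); all others are ≤ 20.
With {D-α, D-β} the worst case is 21.
With {D-β, D-γ} the worst case is 21.
No size-2 selection achieves below 20.

20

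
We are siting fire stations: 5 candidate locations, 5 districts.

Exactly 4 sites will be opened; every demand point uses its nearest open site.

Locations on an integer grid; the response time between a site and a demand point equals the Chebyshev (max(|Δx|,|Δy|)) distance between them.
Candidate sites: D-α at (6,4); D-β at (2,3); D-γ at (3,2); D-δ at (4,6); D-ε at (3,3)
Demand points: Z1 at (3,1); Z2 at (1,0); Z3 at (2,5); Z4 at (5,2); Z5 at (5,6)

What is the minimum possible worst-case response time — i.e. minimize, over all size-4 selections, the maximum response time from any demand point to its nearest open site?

2

Open {D-α, D-β, D-γ, D-δ}.
  Farthest demand point is Z2 at response time 2 (to D-γ); all others are ≤ 2.
With {D-α, D-β, D-γ, D-ε} the worst case is 2.
With {D-α, D-γ, D-δ, D-ε} the worst case is 2.
No size-4 selection achieves below 2.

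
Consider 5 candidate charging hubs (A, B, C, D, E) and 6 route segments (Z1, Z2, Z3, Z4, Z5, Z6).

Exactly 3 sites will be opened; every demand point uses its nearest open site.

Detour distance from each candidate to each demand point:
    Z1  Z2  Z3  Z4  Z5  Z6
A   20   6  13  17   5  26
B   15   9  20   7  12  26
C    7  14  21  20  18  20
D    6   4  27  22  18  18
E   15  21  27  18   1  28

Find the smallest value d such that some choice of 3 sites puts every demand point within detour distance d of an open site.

Open {A, B, D}.
  Farthest demand point is Z6 at detour distance 18 (to D); all others are ≤ 18.
With {A, C, D} the worst case is 18.
With {A, D, E} the worst case is 18.
No size-3 selection achieves below 18.

18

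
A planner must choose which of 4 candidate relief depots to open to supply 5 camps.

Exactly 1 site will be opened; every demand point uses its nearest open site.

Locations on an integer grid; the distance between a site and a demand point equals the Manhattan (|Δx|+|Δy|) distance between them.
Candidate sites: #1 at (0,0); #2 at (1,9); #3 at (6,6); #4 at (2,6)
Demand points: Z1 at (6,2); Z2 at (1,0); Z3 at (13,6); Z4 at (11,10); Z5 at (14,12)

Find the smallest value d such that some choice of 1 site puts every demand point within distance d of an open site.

14

Open {#3}.
  Farthest demand point is Z5 at distance 14 (to #3); all others are ≤ 14.
With {#2} the worst case is 16.
With {#4} the worst case is 18.
No size-1 selection achieves below 14.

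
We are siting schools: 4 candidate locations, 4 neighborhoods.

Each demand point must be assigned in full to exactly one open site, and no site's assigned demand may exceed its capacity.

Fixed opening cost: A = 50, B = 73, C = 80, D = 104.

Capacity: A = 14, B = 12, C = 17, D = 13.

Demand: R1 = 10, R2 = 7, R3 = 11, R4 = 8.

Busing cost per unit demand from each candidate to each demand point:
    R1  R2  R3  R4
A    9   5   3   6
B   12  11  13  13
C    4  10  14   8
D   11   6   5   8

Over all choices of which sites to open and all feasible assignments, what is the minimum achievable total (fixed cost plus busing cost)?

441

Open {A, C, D}; cheapest assignment that respects the capacities:
  A (cap 14, load 11): R3 — cost 11×3 = 33
  C (cap 17, load 17): R1, R2 — cost 10×4 + 7×10 = 110
  D (cap 13, load 8): R4 — cost 8×8 = 64
  Shipping 207, fixed 234 → total 441.
  Any other capacity-feasible assignment to {A, C, D} ships for at least 207.
Compare {A, B, C}: its best feasible assignment gives total 450.
Compare {A, B, C, D}: its best feasible assignment gives total 514.
Every other set of open sites that can feasibly serve all demand totals ≥ 450 even under its best assignment. Minimum: 441.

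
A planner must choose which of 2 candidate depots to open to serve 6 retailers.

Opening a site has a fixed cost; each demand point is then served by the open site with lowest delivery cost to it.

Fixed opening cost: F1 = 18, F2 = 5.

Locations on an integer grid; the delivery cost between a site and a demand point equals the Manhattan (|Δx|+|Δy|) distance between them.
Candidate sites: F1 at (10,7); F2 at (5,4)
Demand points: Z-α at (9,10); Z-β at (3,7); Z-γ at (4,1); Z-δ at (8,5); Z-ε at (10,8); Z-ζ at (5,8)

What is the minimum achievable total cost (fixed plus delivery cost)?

41

Open {F2}: assign each demand point to its cheapest open site.
  Z-α→F2 10, Z-β→F2 5, Z-γ→F2 4, Z-δ→F2 4, Z-ε→F2 9, Z-ζ→F2 4
  delivery cost 36, fixed 5 → total 41.
Compare {F1, F2}: delivery cost 22 + fixed 23 = 45.
Compare {F1}: delivery cost 34 + fixed 18 = 52.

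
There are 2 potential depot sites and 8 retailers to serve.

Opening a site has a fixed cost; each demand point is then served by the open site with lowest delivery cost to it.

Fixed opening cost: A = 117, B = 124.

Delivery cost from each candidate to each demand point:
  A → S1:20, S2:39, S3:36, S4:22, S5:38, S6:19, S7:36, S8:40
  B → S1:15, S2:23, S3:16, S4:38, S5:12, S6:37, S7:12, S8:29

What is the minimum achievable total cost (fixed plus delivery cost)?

Open {B}: assign each demand point to its cheapest open site.
  S1→B 15, S2→B 23, S3→B 16, S4→B 38, S5→B 12, S6→B 37, S7→B 12, S8→B 29
  delivery cost 182, fixed 124 → total 306.
Compare {A}: delivery cost 250 + fixed 117 = 367.
Compare {A, B}: delivery cost 148 + fixed 241 = 389.

306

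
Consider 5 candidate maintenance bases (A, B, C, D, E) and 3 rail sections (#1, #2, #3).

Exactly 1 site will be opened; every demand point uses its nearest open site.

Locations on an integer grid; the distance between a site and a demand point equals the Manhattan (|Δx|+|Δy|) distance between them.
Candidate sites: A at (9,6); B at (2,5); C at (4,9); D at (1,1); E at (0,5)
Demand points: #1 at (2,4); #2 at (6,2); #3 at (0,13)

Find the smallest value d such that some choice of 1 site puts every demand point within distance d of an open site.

9

Open {C}.
  Farthest demand point is #2 at distance 9 (to C); all others are ≤ 9.
With {E} the worst case is 9.
With {B} the worst case is 10.
No size-1 selection achieves below 9.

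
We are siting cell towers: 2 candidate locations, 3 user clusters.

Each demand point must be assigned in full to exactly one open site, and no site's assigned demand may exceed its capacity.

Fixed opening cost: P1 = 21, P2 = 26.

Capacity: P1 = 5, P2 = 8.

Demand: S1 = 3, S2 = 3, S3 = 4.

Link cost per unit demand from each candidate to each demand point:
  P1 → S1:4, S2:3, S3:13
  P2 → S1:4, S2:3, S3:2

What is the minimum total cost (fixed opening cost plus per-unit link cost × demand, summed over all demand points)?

Open {P1, P2}; cheapest assignment that respects the capacities:
  P1 (cap 5, load 3): S1 — cost 3×4 = 12
  P2 (cap 8, load 7): S2, S3 — cost 3×3 + 4×2 = 17
  Shipping 29, fixed 47 → total 76.
  Any other capacity-feasible assignment to {P1, P2} ships for at least 29.
Total demand is 10 and no other set of sites has combined capacity ≥ 10, so {P1, P2} is the only feasible choice of open sites. Minimum: 76.

76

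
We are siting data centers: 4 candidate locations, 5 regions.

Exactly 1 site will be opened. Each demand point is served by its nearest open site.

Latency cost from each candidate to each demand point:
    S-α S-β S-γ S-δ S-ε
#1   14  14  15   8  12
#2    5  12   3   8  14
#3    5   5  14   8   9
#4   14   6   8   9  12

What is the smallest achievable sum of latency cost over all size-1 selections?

41

Open {#3}.
  S-α→#3 5, S-β→#3 5, S-γ→#3 14, S-δ→#3 8, S-ε→#3 9  ⇒ total 41.
Compare {#2}: total 42.
Compare {#4}: total 49.
No size-1 selection does better; minimum is 41.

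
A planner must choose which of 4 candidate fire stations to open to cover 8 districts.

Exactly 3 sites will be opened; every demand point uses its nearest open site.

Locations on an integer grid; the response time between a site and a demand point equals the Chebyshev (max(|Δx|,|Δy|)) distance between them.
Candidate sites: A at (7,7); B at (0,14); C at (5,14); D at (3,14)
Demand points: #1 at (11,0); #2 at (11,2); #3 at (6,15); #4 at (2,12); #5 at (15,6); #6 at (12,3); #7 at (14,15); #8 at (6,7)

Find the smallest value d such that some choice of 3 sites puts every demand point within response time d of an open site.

Open {A, B, C}.
  Farthest demand point is #5 at response time 8 (to A); all others are ≤ 8.
With {A, B, D} the worst case is 8.
With {A, C, D} the worst case is 8.
No size-3 selection achieves below 8.

8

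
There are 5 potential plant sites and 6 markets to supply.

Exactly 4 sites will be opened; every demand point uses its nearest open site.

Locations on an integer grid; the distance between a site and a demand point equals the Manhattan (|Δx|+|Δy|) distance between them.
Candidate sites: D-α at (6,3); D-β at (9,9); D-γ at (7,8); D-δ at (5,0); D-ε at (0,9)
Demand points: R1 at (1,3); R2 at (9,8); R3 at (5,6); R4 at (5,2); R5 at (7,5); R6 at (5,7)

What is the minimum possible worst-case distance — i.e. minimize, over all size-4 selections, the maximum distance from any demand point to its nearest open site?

Open {D-α, D-β, D-γ, D-δ}.
  Farthest demand point is R1 at distance 5 (to D-α); all others are ≤ 5.
With {D-α, D-β, D-γ, D-ε} the worst case is 5.
With {D-α, D-β, D-δ, D-ε} the worst case is 5.
No size-4 selection achieves below 5.

5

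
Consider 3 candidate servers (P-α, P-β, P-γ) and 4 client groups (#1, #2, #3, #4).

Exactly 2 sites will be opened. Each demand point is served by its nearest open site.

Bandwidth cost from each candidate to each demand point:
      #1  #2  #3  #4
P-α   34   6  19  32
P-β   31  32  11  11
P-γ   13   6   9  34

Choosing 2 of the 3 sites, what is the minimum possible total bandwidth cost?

Open {P-β, P-γ}.
  #1→P-γ 13, #2→P-γ 6, #3→P-γ 9, #4→P-β 11  ⇒ total 39.
Compare {P-α, P-β}: total 59.
Compare {P-α, P-γ}: total 60.

39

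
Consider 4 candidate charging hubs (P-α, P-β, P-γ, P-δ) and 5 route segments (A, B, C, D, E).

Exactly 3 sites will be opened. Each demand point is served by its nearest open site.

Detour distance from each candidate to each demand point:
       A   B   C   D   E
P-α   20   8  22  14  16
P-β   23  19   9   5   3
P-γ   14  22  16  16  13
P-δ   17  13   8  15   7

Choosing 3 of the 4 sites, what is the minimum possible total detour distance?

Open {P-α, P-β, P-γ}.
  A→P-γ 14, B→P-α 8, C→P-β 9, D→P-β 5, E→P-β 3  ⇒ total 39.
Compare {P-α, P-β, P-δ}: total 41.
Compare {P-β, P-γ, P-δ}: total 43.
No size-3 selection does better; minimum is 39.

39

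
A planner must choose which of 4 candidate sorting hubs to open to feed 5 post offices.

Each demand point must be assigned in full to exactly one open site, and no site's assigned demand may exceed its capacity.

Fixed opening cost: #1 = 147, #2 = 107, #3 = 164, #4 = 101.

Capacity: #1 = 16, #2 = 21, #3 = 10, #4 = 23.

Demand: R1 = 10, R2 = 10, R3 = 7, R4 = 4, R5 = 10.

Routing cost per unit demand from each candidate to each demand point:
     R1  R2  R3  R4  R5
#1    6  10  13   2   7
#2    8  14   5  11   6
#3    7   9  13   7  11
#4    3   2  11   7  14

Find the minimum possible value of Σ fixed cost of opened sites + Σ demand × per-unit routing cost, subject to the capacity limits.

397

Open {#2, #4}; cheapest assignment that respects the capacities:
  #2 (cap 21, load 21): R3, R4, R5 — cost 7×5 + 4×11 + 10×6 = 139
  #4 (cap 23, load 20): R1, R2 — cost 10×3 + 10×2 = 50
  Shipping 189, fixed 208 → total 397.
  Any other capacity-feasible assignment to {#2, #4} ships for at least 189.
Compare {#1, #2, #4}: its best feasible assignment gives total 508.
Compare {#2, #3, #4}: its best feasible assignment gives total 545.
Every other set of open sites that can feasibly serve all demand totals ≥ 508 even under its best assignment. Minimum: 397.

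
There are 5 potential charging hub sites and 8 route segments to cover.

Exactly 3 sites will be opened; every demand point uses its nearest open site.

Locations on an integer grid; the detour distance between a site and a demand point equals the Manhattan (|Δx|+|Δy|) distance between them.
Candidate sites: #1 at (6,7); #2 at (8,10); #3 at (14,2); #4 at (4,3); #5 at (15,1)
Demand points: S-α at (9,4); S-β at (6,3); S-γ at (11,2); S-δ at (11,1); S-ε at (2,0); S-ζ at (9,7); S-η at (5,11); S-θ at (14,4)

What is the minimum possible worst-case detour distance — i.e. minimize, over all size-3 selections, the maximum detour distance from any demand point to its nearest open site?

Open {#1, #3, #4}.
  Farthest demand point is S-α at detour distance 6 (to #1); all others are ≤ 6.
With {#1, #4, #5} the worst case is 6.
With {#2, #3, #4} the worst case is 6.
No size-3 selection achieves below 6.

6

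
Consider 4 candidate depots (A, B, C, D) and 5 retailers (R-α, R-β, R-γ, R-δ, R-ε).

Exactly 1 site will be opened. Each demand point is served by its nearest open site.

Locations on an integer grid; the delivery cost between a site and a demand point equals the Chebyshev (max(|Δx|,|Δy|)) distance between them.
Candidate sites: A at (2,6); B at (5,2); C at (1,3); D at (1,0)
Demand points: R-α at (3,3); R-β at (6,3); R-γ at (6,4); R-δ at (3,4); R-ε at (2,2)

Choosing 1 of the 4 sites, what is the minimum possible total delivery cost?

Open {B}.
  R-α→B 2, R-β→B 1, R-γ→B 2, R-δ→B 2, R-ε→B 3  ⇒ total 10.
Compare {C}: total 15.
Compare {A}: total 17.
No size-1 selection does better; minimum is 10.

10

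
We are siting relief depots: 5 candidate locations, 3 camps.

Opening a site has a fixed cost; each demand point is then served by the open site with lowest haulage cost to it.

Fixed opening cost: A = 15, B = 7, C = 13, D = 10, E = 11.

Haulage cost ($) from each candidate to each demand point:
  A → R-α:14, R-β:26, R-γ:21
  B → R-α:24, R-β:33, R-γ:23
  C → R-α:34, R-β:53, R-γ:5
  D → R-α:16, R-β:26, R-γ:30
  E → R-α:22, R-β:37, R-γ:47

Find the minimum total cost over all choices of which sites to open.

70

Open {C, D}: assign each demand point to its cheapest open site.
  R-α→D 16, R-β→D 26, R-γ→C 5
  haulage cost 47, fixed 23 → total 70.
Compare {A, C}: haulage cost 45 + fixed 28 = 73.
Compare {A}: haulage cost 61 + fixed 15 = 76.
Compare {B, C, D}: haulage cost 47 + fixed 30 = 77.
All other subsets cost ≥ 73. Minimum total cost: 70.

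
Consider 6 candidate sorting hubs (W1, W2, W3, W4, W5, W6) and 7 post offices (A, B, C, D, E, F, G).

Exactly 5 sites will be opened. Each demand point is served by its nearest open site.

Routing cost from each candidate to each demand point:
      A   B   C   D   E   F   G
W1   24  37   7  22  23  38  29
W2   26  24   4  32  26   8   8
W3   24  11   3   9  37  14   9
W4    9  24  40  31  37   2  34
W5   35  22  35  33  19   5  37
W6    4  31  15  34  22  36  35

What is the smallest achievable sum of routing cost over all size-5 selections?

56

Open {W2, W3, W4, W5, W6}.
  A→W6 4, B→W3 11, C→W3 3, D→W3 9, E→W5 19, F→W4 2, G→W2 8  ⇒ total 56.
Compare {W1, W3, W4, W5, W6}: total 57.
Compare {W1, W2, W3, W4, W6}: total 59.
No size-5 selection does better; minimum is 56.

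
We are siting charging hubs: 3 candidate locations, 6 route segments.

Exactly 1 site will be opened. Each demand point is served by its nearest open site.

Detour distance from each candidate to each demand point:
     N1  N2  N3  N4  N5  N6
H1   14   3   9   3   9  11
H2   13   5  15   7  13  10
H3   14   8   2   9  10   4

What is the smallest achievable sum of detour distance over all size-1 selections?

Open {H3}.
  N1→H3 14, N2→H3 8, N3→H3 2, N4→H3 9, N5→H3 10, N6→H3 4  ⇒ total 47.
Compare {H1}: total 49.
Compare {H2}: total 63.

47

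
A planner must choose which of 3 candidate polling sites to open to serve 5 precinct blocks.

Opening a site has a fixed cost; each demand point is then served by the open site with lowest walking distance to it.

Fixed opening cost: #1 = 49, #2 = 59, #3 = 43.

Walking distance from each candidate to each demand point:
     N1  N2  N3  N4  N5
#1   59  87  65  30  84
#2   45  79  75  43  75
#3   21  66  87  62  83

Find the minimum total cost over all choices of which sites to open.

Open {#1, #3}: assign each demand point to its cheapest open site.
  N1→#3 21, N2→#3 66, N3→#1 65, N4→#1 30, N5→#3 83
  walking distance 265, fixed 92 → total 357.
Compare {#3}: walking distance 319 + fixed 43 = 362.
Compare {#1}: walking distance 325 + fixed 49 = 374.
Compare {#2}: walking distance 317 + fixed 59 = 376.
All other subsets cost ≥ 362. Minimum total cost: 357.

357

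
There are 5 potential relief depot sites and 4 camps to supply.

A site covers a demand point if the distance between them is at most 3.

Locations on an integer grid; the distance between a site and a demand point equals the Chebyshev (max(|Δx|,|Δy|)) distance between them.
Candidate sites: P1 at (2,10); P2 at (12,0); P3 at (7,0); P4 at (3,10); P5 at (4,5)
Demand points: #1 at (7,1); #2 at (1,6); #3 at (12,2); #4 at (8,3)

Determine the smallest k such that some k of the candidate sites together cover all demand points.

Coverage sets (demand points within 3 of each site):
  P1: {}
  P2: {#3}
  P3: {#1, #4}
  P4: {}
  P5: {#2}
No 2 sites suffice: every size-2 union leaves at least one demand point uncovered.
But {P2, P3, P5} covers everything, so the minimum is 3.

3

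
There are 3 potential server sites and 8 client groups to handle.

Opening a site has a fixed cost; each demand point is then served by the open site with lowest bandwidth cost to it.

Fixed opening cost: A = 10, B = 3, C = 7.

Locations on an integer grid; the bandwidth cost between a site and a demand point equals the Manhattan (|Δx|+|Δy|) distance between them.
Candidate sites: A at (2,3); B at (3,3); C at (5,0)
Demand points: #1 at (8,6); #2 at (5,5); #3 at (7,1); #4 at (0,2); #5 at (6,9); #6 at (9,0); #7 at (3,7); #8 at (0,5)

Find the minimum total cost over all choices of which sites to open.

51

Open {B, C}: assign each demand point to its cheapest open site.
  #1→B 8, #2→B 4, #3→C 3, #4→B 4, #5→B 9, #6→C 4, #7→B 4, #8→B 5
  bandwidth cost 41, fixed 10 → total 51.
Compare {B}: bandwidth cost 49 + fixed 3 = 52.
Compare {A, B, C}: bandwidth cost 39 + fixed 20 = 59.
Compare {A, B}: bandwidth cost 47 + fixed 13 = 60.
All other subsets cost ≥ 52. Minimum total cost: 51.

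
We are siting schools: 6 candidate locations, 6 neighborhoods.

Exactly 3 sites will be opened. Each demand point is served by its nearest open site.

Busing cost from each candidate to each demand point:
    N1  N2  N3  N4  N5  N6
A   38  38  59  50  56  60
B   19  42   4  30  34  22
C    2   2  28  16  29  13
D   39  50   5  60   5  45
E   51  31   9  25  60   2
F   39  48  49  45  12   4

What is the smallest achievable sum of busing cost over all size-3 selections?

32

Open {C, D, E}.
  N1→C 2, N2→C 2, N3→D 5, N4→C 16, N5→D 5, N6→E 2  ⇒ total 32.
Compare {C, D, F}: total 34.
Compare {B, C, F}: total 40.
No size-3 selection does better; minimum is 32.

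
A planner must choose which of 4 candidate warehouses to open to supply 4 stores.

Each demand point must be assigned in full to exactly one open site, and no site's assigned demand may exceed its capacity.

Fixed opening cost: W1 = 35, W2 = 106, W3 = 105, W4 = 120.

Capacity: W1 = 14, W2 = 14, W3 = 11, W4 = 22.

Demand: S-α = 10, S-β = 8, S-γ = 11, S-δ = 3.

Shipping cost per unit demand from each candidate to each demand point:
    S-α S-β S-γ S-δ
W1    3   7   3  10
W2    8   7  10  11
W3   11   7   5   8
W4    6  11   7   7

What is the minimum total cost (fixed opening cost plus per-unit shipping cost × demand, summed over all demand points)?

Open {W1, W4}; cheapest assignment that respects the capacities:
  W1 (cap 14, load 11): S-γ — cost 11×3 = 33
  W4 (cap 22, load 21): S-α, S-β, S-δ — cost 10×6 + 8×11 + 3×7 = 169
  Shipping 202, fixed 155 → total 357.
  Any other capacity-feasible assignment to {W1, W4} ships for at least 202.
Compare {W1, W2, W3}: its best feasible assignment gives total 417.
Compare {W1, W3, W4}: its best feasible assignment gives total 430.
Every other set of open sites that can feasibly serve all demand totals ≥ 417 even under its best assignment. Minimum: 357.

357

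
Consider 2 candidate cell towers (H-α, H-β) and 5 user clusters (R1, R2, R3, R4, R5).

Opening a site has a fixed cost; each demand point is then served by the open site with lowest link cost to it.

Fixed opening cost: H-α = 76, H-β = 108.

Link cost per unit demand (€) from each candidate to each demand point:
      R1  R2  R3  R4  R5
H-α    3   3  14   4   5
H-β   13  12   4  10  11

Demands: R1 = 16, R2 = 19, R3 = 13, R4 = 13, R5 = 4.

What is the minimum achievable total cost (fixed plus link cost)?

Open {H-α, H-β}: assign each demand point to its cheapest open site.
  R1→H-α 16×3=48, R2→H-α 19×3=57, R3→H-β 13×4=52, R4→H-α 13×4=52, R5→H-α 4×5=20
  link cost 229, fixed 184 → total 413.
Compare {H-α}: link cost 359 + fixed 76 = 435.
Compare {H-β}: link cost 662 + fixed 108 = 770.

413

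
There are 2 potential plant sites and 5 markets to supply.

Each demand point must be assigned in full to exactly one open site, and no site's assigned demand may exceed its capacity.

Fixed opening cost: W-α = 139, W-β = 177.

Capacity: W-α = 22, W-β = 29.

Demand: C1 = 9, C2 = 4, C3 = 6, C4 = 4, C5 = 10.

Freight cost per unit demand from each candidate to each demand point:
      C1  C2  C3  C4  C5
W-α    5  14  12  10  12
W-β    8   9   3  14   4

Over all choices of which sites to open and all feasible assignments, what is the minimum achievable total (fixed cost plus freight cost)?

Open {W-α, W-β}; cheapest assignment that respects the capacities:
  W-α (cap 22, load 13): C1, C4 — cost 9×5 + 4×10 = 85
  W-β (cap 29, load 20): C2, C3, C5 — cost 4×9 + 6×3 + 10×4 = 94
  Shipping 179, fixed 316 → total 495.
  Any other capacity-feasible assignment to {W-α, W-β} ships for at least 179.
Total demand is 33 and no other set of sites has combined capacity ≥ 33, so {W-α, W-β} is the only feasible choice of open sites. Minimum: 495.

495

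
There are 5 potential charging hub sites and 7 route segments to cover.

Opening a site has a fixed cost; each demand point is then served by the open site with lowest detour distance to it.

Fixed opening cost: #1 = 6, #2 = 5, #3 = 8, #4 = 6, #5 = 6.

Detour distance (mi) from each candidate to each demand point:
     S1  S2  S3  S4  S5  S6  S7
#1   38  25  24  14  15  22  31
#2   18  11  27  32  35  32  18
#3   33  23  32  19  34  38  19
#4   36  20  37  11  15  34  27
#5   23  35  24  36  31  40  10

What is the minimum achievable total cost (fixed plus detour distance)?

Open {#1, #2, #5}: assign each demand point to its cheapest open site.
  S1→#2 18, S2→#2 11, S3→#1 24, S4→#1 14, S5→#1 15, S6→#1 22, S7→#5 10
  detour distance 114, fixed 17 → total 131.
Compare {#1, #2}: detour distance 122 + fixed 11 = 133.
Compare {#1, #2, #4, #5}: detour distance 111 + fixed 23 = 134.
Compare {#1, #2, #4}: detour distance 119 + fixed 17 = 136.
All other subsets cost ≥ 133. Minimum total cost: 131.

131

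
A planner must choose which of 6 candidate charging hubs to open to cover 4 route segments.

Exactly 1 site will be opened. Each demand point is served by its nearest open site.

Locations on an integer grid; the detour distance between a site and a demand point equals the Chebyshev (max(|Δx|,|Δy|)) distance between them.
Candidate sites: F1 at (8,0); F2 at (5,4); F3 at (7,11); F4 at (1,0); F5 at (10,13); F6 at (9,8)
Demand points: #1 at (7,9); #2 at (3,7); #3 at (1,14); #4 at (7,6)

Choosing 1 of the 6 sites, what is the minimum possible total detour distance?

Open {F3}.
  #1→F3 2, #2→F3 4, #3→F3 6, #4→F3 5  ⇒ total 17.
Compare {F6}: total 18.
Compare {F2}: total 20.
No size-1 selection does better; minimum is 17.

17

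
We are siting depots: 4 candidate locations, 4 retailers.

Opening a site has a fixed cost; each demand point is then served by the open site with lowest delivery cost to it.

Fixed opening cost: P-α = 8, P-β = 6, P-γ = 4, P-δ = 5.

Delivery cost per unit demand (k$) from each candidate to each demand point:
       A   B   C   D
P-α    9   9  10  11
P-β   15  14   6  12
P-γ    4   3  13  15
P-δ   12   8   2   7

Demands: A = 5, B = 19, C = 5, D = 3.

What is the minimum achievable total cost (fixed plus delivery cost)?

Open {P-γ, P-δ}: assign each demand point to its cheapest open site.
  A→P-γ 5×4=20, B→P-γ 19×3=57, C→P-δ 5×2=10, D→P-δ 3×7=21
  delivery cost 108, fixed 9 → total 117.
Compare {P-β, P-γ, P-δ}: delivery cost 108 + fixed 15 = 123.
Compare {P-α, P-γ, P-δ}: delivery cost 108 + fixed 17 = 125.
Compare {P-α, P-β, P-γ, P-δ}: delivery cost 108 + fixed 23 = 131.
All other subsets cost ≥ 123. Minimum total cost: 117.

117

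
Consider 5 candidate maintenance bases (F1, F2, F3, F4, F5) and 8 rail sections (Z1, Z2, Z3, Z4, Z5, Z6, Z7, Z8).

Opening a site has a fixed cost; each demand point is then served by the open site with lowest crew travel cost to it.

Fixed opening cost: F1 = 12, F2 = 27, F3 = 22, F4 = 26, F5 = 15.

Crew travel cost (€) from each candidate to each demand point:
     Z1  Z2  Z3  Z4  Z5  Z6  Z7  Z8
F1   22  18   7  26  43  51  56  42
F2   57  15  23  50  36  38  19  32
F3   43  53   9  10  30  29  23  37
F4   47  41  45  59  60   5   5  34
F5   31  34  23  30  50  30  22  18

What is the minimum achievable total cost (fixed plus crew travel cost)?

190

Open {F1, F3, F4, F5}: assign each demand point to its cheapest open site.
  Z1→F1 22, Z2→F1 18, Z3→F1 7, Z4→F3 10, Z5→F3 30, Z6→F4 5, Z7→F4 5, Z8→F5 18
  crew travel cost 115, fixed 75 → total 190.
Compare {F1, F3, F4}: crew travel cost 131 + fixed 60 = 191.
Compare {F1, F4, F5}: crew travel cost 144 + fixed 53 = 197.
Compare {F1, F4}: crew travel cost 160 + fixed 38 = 198.
All other subsets cost ≥ 191. Minimum total cost: 190.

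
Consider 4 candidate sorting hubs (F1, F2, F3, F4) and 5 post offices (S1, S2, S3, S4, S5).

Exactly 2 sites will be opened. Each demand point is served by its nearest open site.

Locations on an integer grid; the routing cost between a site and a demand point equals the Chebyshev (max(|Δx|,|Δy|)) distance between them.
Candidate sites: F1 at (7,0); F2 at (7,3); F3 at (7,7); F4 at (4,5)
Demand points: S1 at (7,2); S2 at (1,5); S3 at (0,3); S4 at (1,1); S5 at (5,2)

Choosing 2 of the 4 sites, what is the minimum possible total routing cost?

Open {F2, F4}.
  S1→F2 1, S2→F4 3, S3→F4 4, S4→F4 4, S5→F2 2  ⇒ total 14.
Compare {F1, F4}: total 15.
Compare {F3, F4}: total 17.
No size-2 selection does better; minimum is 14.

14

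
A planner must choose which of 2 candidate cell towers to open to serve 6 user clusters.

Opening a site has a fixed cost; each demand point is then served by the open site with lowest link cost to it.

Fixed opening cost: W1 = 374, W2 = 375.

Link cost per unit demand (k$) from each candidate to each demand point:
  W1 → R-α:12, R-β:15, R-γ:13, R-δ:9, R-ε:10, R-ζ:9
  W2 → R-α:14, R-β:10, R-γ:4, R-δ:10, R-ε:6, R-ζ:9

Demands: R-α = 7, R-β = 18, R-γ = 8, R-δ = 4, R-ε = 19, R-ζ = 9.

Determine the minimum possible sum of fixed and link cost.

920

Open {W2}: assign each demand point to its cheapest open site.
  R-α→W2 7×14=98, R-β→W2 18×10=180, R-γ→W2 8×4=32, R-δ→W2 4×10=40, R-ε→W2 19×6=114, R-ζ→W2 9×9=81
  link cost 545, fixed 375 → total 920.
Compare {W1}: link cost 765 + fixed 374 = 1139.
Compare {W1, W2}: link cost 527 + fixed 749 = 1276.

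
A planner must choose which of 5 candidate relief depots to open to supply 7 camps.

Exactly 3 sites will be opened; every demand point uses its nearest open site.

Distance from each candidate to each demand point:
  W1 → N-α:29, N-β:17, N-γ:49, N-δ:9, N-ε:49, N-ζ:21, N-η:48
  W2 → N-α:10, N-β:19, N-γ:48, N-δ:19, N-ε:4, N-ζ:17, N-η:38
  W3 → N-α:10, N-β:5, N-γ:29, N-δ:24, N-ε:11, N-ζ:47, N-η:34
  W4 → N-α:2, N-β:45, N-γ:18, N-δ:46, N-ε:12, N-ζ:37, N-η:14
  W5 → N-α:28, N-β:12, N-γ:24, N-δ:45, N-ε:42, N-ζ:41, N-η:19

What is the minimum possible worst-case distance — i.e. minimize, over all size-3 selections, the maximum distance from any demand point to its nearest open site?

18

Open {W1, W2, W4}.
  Farthest demand point is N-γ at distance 18 (to W4); all others are ≤ 18.
With {W2, W3, W4} the worst case is 19.
With {W2, W4, W5} the worst case is 19.
No size-3 selection achieves below 18.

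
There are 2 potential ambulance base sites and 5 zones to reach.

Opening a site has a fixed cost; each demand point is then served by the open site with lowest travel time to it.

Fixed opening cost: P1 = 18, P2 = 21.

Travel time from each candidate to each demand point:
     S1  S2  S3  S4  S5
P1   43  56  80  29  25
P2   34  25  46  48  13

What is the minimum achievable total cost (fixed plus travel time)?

186

Open {P1, P2}: assign each demand point to its cheapest open site.
  S1→P2 34, S2→P2 25, S3→P2 46, S4→P1 29, S5→P2 13
  travel time 147, fixed 39 → total 186.
Compare {P2}: travel time 166 + fixed 21 = 187.
Compare {P1}: travel time 233 + fixed 18 = 251.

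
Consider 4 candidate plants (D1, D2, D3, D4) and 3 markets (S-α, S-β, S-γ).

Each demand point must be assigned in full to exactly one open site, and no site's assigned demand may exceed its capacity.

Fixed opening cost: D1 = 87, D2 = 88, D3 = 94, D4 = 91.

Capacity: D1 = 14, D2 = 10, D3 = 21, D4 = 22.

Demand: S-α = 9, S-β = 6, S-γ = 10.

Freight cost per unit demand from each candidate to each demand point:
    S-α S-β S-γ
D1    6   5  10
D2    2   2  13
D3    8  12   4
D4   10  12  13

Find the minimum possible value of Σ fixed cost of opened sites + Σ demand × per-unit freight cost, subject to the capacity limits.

306

Open {D2, D3}; cheapest assignment that respects the capacities:
  D2 (cap 10, load 6): S-β — cost 6×2 = 12
  D3 (cap 21, load 19): S-α, S-γ — cost 9×8 + 10×4 = 112
  Shipping 124, fixed 182 → total 306.
  Any other capacity-feasible assignment to {D2, D3} ships for at least 124.
Compare {D1, D3}: its best feasible assignment gives total 323.
Compare {D1, D2, D3}: its best feasible assignment gives total 357.
Every other set of open sites that can feasibly serve all demand totals ≥ 323 even under its best assignment. Minimum: 306.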